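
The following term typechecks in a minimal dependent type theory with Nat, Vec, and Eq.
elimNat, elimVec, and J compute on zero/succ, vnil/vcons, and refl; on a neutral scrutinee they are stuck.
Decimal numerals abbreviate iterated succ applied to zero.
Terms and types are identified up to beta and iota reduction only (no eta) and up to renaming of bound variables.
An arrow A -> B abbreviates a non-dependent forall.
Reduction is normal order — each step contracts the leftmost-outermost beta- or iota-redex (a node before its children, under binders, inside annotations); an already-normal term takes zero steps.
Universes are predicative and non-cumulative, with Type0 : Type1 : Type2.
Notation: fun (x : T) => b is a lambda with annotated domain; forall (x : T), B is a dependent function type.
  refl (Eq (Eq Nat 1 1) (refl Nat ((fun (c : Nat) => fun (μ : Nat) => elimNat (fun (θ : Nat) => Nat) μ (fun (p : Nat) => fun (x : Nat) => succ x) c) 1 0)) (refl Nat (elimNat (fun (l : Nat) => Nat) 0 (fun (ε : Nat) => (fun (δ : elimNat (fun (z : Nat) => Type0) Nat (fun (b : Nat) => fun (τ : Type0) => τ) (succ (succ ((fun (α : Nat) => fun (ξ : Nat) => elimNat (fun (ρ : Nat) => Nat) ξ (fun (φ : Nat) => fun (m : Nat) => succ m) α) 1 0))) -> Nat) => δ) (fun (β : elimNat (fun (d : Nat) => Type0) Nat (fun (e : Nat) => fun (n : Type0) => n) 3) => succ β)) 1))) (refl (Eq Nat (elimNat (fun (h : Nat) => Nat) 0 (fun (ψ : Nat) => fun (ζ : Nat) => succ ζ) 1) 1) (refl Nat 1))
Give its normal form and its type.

reduced normal form:
  refl (Eq (Eq Nat 1 1) (refl Nat 1) (refl Nat 1)) (refl (Eq Nat 1 1) (refl Nat 1))
type:
  Eq (Eq (Eq Nat 1 1) (refl Nat 1) (refl Nat 1)) (refl (Eq Nat 1 1) (refl Nat 1)) (refl (Eq Nat 1 1) (refl Nat 1))


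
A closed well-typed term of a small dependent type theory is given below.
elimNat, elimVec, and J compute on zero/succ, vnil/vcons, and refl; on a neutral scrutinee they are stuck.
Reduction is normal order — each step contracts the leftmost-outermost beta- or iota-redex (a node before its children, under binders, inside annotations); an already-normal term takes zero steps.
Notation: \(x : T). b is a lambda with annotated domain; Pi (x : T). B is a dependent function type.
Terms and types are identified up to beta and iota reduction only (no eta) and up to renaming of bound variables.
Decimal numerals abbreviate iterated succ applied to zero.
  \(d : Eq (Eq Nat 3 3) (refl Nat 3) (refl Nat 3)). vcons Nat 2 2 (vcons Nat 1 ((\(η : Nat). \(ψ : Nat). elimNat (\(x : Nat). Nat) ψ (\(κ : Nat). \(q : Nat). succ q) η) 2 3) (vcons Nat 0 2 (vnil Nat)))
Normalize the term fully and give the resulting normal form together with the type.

normal form:
  \(d : Eq (Eq Nat 3 3) (refl Nat 3) (refl Nat 3)). vcons Nat 2 2 (vcons Nat 1 5 (vcons Nat 0 2 (vnil Nat)))
inferred type:
  Pi (d : Eq (Eq Nat 3 3) (refl Nat 3) (refl Nat 3)). Vec Nat 3


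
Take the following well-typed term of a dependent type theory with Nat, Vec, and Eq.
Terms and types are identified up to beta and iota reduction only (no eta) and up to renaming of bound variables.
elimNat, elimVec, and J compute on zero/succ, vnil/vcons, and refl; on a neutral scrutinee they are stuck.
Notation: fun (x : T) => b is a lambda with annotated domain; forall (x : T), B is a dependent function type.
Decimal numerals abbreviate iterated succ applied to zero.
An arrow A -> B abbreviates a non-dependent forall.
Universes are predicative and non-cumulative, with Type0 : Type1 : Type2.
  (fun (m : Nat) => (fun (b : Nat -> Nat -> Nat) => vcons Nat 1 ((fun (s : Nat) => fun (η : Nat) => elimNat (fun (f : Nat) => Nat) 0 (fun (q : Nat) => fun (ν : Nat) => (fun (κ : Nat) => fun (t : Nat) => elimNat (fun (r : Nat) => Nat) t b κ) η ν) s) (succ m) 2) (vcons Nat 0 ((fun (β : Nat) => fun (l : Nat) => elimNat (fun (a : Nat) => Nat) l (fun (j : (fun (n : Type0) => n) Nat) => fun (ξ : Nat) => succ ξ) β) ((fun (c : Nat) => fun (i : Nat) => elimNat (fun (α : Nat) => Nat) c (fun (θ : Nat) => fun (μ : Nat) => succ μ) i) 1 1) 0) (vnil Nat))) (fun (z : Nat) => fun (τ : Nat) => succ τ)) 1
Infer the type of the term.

the term's type:
  Vec Nat 2


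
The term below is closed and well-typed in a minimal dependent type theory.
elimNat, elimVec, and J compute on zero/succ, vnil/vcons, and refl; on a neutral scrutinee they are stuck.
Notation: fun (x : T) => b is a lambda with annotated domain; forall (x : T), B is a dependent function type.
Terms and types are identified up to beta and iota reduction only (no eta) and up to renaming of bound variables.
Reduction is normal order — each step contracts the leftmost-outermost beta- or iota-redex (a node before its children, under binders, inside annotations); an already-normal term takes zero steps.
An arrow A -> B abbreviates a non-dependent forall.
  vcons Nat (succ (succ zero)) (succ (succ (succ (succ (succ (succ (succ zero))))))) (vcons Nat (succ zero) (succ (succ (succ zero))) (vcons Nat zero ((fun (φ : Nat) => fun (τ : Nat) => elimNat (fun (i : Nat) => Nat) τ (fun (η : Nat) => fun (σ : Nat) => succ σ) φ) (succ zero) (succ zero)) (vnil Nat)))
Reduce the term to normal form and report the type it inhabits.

reduced normal form:
  vcons Nat (succ (succ zero)) (succ (succ (succ (succ (succ (succ (succ zero))))))) (vcons Nat (succ zero) (succ (succ (succ zero))) (vcons Nat zero (succ (succ zero)) (vnil Nat)))
the term's type:
  Vec Nat (succ (succ (succ zero)))


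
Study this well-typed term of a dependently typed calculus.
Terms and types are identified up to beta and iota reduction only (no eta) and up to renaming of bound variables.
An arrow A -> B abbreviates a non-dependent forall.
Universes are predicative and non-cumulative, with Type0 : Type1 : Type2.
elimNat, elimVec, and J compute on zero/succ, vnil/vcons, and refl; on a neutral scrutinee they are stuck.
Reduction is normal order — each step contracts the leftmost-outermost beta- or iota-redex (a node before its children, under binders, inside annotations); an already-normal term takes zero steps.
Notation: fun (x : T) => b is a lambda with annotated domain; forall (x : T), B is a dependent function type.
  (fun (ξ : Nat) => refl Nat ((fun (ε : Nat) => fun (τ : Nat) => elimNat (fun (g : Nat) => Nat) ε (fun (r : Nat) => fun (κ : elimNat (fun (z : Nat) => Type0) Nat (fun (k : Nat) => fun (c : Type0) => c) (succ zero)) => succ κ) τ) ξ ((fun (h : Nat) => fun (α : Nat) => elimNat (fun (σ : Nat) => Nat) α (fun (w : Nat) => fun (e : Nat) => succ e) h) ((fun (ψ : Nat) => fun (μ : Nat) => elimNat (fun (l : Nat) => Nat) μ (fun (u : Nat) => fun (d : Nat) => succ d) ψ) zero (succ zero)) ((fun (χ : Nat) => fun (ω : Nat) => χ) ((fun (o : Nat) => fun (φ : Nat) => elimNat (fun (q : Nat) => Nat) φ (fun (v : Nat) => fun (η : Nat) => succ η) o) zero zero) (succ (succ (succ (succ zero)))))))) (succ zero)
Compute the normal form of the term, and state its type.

reduced normal form:
  refl Nat (succ (succ zero))
inferred type:
  Eq Nat (succ (succ zero)) (succ (succ zero))


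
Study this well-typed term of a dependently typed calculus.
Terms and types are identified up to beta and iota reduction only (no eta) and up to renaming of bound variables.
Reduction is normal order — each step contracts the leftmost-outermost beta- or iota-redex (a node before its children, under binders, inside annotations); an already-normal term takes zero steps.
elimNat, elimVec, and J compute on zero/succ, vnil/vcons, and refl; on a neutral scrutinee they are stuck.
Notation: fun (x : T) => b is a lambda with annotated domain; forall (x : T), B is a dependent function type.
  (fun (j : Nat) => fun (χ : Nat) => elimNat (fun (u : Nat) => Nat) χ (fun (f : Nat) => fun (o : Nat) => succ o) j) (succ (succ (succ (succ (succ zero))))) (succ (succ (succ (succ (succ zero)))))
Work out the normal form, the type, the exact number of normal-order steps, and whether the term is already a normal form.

resulting normal form:
  succ (succ (succ (succ (succ (succ (succ (succ (succ (succ zero)))))))))
inferred type:
  Nat
steps to reach normal form (normal order): 18
term was already normal: no
first contracted redex: a beta-redex


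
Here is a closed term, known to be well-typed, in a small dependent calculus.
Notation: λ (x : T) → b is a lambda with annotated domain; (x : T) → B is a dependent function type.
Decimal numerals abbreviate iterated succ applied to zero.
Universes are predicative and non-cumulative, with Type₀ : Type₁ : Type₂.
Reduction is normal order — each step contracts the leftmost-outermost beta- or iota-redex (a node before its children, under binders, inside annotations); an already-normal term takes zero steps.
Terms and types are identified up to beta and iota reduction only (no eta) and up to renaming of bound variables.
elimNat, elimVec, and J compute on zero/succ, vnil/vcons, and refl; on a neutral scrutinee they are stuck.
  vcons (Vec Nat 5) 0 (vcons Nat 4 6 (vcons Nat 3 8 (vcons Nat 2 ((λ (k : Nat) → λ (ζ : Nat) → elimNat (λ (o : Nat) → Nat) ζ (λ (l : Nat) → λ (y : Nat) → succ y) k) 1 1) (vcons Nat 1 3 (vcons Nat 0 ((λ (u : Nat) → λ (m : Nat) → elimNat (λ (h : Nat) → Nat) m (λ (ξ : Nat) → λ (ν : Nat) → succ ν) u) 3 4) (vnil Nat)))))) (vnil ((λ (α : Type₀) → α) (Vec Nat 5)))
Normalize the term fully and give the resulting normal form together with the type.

resulting normal form:
  vcons (Vec Nat 5) 0 (vcons Nat 4 6 (vcons Nat 3 8 (vcons Nat 2 2 (vcons Nat 1 3 (vcons Nat 0 7 (vnil Nat)))))) (vnil (Vec Nat 5))
inferred type:
  Vec (Vec Nat 5) 1
observation: contracting a beta-redex first, the term normalizes in 19 steps.


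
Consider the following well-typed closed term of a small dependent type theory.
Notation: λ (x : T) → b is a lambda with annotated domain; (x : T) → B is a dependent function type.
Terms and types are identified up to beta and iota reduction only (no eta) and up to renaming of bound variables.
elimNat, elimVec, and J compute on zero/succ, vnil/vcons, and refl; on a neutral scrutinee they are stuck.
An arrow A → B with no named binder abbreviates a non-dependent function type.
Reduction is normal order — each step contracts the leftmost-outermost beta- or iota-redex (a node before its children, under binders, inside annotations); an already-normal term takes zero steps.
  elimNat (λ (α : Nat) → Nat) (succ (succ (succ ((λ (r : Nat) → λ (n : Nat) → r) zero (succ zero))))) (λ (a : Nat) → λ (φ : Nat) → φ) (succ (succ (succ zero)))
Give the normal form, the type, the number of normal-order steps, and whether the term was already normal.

normal form:
  succ (succ (succ zero))
inferred type:
  Nat
reduction steps (normal order): 12
started in normal form: no
first contracted redex: an elimNat iota-redex


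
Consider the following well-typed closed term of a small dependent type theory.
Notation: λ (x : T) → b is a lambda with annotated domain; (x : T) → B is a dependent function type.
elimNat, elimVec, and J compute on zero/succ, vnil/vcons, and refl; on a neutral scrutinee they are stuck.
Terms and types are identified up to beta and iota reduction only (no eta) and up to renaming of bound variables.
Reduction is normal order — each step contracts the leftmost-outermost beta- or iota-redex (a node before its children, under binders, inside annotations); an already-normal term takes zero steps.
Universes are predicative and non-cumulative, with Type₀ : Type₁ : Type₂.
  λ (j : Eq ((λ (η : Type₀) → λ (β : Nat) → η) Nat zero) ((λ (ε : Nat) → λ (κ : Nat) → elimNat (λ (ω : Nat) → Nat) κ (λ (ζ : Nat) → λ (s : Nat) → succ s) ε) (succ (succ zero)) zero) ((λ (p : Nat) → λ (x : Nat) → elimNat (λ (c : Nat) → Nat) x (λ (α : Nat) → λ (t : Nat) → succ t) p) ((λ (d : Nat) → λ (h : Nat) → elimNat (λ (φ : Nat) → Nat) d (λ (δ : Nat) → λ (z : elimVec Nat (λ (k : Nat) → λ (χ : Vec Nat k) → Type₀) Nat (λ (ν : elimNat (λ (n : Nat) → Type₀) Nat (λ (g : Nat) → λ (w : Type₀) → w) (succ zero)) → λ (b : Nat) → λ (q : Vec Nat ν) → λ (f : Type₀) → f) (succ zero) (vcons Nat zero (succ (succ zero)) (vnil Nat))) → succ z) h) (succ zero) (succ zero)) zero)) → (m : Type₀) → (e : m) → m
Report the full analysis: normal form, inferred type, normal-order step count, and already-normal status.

resulting normal form:
  λ (j : Eq Nat (succ (succ zero)) (succ (succ zero))) → (η : Type₀) → (β : η) → η
type:
  (j : Eq Nat (succ (succ zero)) (succ (succ zero))) → Type₁
reduction steps (normal order): 26
already normal: no
first contracted redex: a beta-redex


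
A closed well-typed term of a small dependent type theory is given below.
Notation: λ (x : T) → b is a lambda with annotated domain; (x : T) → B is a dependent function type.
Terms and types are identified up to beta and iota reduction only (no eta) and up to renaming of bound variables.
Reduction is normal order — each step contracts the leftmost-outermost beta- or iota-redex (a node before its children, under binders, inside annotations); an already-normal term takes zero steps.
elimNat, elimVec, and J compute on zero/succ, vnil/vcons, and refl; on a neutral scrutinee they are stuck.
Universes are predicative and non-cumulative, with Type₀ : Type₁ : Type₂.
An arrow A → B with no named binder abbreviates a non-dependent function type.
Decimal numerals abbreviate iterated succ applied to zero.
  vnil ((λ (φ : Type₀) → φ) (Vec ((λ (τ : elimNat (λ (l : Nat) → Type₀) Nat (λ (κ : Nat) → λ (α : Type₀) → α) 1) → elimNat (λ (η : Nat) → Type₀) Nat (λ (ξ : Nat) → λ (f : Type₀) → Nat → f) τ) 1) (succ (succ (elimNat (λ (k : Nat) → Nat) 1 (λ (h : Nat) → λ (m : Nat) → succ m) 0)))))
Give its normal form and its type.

reduced normal form:
  vnil (Vec (Nat → Nat) 3)
the term's type:
  Vec (Vec (Nat → Nat) 3) 0


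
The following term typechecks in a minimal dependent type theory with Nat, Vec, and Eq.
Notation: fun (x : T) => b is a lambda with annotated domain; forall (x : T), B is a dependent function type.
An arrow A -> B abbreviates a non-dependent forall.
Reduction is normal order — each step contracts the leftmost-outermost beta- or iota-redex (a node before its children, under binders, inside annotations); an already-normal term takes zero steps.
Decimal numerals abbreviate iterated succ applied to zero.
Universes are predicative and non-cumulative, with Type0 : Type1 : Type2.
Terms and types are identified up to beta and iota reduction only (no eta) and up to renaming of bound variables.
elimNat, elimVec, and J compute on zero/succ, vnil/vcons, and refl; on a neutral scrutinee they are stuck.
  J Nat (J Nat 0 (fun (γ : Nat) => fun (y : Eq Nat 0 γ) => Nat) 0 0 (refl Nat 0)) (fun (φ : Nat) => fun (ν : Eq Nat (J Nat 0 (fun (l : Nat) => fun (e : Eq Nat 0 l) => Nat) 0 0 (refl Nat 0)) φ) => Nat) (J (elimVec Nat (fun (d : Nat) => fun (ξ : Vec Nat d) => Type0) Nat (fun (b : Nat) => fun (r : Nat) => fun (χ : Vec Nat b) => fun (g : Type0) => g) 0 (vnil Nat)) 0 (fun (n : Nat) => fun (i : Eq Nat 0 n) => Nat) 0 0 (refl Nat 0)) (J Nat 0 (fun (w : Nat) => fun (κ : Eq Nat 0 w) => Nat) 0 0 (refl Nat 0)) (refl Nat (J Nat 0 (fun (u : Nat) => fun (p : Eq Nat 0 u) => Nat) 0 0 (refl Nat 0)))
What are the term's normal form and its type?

reduced normal form:
  0
type:
  Nat
observation: the first redex contracted is a J iota-redex; the normal form is reached in 2 normal-order steps.


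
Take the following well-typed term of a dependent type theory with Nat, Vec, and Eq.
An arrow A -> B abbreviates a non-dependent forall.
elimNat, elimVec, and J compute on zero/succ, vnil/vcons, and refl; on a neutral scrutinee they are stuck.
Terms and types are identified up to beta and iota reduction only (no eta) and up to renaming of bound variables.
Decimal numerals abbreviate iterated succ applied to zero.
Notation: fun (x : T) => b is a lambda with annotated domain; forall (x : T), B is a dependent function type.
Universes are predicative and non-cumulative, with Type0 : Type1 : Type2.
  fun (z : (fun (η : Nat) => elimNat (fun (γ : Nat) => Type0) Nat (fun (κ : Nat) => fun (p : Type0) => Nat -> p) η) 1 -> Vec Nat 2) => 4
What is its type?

the term's type:
  ((Nat -> Nat) -> Vec Nat 2) -> Nat


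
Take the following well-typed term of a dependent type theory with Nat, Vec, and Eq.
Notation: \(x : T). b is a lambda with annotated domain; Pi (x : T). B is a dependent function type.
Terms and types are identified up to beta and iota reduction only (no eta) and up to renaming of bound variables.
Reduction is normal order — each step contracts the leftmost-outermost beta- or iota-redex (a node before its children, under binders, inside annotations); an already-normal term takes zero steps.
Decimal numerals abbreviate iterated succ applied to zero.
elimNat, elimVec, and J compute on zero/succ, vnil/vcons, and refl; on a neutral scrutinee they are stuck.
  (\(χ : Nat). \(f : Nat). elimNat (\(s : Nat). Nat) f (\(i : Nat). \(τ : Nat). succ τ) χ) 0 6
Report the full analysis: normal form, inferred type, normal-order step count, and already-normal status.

normal form:
  6
type:
  Nat
normal-order step count: 3
already normal: no
first contracted redex: a beta-redex


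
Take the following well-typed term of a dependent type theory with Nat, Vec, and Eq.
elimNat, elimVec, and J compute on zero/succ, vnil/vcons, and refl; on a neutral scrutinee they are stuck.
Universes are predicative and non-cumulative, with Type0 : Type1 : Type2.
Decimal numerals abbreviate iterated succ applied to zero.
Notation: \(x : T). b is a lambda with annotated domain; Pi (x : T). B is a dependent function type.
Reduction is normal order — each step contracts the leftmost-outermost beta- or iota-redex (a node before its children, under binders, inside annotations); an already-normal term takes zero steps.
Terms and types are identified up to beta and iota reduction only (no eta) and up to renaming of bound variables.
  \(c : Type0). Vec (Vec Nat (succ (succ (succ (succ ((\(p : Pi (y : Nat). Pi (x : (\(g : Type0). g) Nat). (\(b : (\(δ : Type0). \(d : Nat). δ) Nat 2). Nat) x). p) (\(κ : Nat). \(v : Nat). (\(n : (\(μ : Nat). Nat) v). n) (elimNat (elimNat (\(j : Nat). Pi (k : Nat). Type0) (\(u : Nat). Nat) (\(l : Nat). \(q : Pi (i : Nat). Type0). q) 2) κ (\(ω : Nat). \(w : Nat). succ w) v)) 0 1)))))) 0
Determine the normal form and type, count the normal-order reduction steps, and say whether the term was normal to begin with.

normal form:
  \(c : Type0). Vec (Vec Nat 5) 0
inferred type:
  Pi (c : Type0). Type0
steps to reach normal form (normal order): 8
already normal: no
first redex: a beta-redex


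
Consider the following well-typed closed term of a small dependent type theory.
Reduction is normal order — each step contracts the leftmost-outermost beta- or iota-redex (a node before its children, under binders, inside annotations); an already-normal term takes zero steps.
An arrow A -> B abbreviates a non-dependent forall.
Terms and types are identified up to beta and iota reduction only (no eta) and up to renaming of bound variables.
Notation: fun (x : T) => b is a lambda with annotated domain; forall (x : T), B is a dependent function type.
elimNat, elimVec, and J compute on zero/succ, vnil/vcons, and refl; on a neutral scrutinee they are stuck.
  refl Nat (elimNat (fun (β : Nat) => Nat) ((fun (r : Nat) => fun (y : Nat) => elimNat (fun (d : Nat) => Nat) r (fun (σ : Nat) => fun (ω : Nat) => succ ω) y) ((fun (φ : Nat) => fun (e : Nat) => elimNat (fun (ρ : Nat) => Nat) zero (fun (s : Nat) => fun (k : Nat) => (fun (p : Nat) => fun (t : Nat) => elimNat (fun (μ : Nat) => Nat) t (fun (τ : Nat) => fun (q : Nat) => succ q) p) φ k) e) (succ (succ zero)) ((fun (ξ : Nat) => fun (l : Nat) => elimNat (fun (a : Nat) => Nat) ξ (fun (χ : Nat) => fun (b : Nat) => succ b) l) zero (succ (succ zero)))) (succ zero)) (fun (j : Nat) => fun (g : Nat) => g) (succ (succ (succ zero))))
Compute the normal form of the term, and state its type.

resulting normal form:
  refl Nat (succ (succ (succ (succ (succ zero)))))
inferred type:
  Eq Nat (succ (succ (succ (succ (succ zero))))) (succ (succ (succ (succ (succ zero)))))
observation: reduction starts at an elimNat iota-redex, and 43 normal-order steps reach the normal form.


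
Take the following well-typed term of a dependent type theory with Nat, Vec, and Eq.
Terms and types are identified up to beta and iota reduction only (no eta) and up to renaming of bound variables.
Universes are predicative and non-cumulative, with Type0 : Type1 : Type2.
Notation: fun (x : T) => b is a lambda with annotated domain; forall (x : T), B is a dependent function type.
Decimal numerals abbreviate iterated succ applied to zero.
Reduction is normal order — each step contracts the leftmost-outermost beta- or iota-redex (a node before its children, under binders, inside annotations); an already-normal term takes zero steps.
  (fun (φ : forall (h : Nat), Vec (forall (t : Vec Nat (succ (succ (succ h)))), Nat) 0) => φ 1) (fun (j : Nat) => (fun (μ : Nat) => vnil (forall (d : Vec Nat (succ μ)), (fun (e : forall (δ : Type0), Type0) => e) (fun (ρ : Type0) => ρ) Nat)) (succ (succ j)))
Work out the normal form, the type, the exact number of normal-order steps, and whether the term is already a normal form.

normal form:
  vnil (forall (φ : Vec Nat 4), Nat)
the term's type:
  Vec (forall (φ : Vec Nat 4), Nat) 0
steps to reach normal form (normal order): 5
started in normal form: no
first contracted redex: a beta-redex


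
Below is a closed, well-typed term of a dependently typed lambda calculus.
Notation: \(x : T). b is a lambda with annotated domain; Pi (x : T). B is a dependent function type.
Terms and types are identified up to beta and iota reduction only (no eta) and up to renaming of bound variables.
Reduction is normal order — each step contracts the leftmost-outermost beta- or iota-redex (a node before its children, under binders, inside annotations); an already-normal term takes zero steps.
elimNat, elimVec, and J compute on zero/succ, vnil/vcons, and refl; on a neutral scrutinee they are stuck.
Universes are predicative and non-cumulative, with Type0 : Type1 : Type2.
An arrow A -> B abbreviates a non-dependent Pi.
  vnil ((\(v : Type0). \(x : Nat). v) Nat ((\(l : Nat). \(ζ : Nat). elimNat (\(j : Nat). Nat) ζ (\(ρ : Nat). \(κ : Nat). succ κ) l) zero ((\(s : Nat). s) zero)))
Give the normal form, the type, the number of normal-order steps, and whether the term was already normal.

reduced normal form:
  vnil Nat
inferred type:
  Vec Nat zero
steps to reach normal form (normal order): 2
term was already normal: no
first redex: a beta-redex


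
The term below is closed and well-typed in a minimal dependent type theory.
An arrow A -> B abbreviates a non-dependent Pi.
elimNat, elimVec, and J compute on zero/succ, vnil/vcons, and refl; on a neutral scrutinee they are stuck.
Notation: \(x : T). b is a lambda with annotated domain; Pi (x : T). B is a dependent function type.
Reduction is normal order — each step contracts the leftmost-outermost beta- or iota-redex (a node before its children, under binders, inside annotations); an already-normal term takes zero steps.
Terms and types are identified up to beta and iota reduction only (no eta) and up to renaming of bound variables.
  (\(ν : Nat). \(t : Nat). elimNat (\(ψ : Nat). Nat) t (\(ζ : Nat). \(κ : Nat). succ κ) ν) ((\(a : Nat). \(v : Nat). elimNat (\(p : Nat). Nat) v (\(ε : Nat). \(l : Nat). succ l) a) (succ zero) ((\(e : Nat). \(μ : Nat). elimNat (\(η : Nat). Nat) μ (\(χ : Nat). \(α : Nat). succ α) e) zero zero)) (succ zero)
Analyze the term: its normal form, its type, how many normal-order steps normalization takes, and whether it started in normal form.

normal form:
  succ (succ zero)
the term's type:
  Nat
steps to reach normal form (normal order): 15
already normal: no
first contracted redex: a beta-redex


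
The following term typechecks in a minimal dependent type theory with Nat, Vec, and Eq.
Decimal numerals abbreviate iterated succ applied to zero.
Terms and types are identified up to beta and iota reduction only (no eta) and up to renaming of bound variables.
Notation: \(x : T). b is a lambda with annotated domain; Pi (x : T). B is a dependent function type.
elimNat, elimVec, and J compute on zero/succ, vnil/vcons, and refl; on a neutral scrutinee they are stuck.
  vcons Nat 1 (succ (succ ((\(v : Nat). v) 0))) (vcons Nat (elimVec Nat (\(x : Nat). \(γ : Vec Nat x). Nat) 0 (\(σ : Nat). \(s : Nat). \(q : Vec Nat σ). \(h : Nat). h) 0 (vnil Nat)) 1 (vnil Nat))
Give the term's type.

inferred type:
  Vec Nat 2


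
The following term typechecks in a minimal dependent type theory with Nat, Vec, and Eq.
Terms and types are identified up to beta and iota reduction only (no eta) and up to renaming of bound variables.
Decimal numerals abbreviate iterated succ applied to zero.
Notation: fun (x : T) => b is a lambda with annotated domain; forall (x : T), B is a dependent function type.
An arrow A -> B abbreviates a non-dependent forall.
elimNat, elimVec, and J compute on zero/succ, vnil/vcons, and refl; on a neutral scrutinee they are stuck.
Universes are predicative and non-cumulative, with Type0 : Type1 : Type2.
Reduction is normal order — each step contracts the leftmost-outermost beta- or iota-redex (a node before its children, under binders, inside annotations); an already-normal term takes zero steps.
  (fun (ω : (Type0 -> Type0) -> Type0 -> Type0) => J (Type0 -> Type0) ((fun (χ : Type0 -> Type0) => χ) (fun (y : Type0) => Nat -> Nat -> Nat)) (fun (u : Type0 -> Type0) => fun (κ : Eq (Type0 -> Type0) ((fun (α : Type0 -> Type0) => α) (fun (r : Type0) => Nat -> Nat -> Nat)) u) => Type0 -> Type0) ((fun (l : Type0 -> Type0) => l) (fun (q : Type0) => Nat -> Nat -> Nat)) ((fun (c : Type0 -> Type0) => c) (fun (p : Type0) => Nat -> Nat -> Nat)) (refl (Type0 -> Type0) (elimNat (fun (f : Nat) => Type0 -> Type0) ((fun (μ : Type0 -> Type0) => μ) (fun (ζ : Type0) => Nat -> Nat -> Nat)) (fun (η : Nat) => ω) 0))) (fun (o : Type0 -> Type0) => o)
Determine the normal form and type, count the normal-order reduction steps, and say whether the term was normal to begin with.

reduced normal form:
  fun (ω : Type0) => Nat -> Nat -> Nat
type:
  Type0 -> Type0
reduction steps (normal order): 3
started in normal form: no
first contracted redex: a beta-redex


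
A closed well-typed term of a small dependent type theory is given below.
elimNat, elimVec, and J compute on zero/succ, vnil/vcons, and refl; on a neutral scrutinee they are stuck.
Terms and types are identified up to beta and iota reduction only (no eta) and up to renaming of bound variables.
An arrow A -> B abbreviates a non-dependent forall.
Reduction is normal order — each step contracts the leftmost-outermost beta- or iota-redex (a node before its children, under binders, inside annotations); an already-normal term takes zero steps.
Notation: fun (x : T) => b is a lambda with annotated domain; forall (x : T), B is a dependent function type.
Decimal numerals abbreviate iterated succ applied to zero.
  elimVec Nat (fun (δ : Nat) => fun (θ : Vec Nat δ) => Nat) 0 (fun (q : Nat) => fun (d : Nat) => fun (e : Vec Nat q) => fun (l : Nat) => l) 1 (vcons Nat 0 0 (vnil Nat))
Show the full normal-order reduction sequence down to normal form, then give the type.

normal-order reduction sequence:
  elimVec Nat (fun (δ : Nat) => fun (θ : Vec Nat δ) => Nat) 0 (fun (q : Nat) => fun (d : Nat) => fun (e : Vec Nat q) => fun (l : Nat) => l) 1 (vcons Nat 0 0 (vnil Nat))
  ~> (fun (δ : Nat) => fun (θ : Nat) => fun (q : Vec Nat δ) => fun (d : Nat) => d) 0 0 (vnil Nat) (elimVec Nat (fun (e : Nat) => fun (l : Vec Nat e) => Nat) 0 (fun (v : Nat) => fun (ν : Nat) => fun (f : Vec Nat v) => fun (ζ : Nat) => ζ) 0 (vnil Nat))
  ~> (fun (δ : Nat) => fun (θ : Vec Nat 0) => fun (q : Nat) => q) 0 (vnil Nat) (elimVec Nat (fun (d : Nat) => fun (e : Vec Nat d) => Nat) 0 (fun (l : Nat) => fun (v : Nat) => fun (ν : Vec Nat l) => fun (f : Nat) => f) 0 (vnil Nat))
  ~> (fun (δ : Vec Nat 0) => fun (θ : Nat) => θ) (vnil Nat) (elimVec Nat (fun (q : Nat) => fun (d : Vec Nat q) => Nat) 0 (fun (e : Nat) => fun (l : Nat) => fun (v : Vec Nat e) => fun (ν : Nat) => ν) 0 (vnil Nat))
  ~> (fun (δ : Nat) => δ) (elimVec Nat (fun (θ : Nat) => fun (q : Vec Nat θ) => Nat) 0 (fun (d : Nat) => fun (e : Nat) => fun (l : Vec Nat d) => fun (v : Nat) => v) 0 (vnil Nat))
  ~> elimVec Nat (fun (δ : Nat) => fun (θ : Vec Nat δ) => Nat) 0 (fun (q : Nat) => fun (d : Nat) => fun (e : Vec Nat q) => fun (l : Nat) => l) 0 (vnil Nat)
  ~> 0
inferred type:
  Nat


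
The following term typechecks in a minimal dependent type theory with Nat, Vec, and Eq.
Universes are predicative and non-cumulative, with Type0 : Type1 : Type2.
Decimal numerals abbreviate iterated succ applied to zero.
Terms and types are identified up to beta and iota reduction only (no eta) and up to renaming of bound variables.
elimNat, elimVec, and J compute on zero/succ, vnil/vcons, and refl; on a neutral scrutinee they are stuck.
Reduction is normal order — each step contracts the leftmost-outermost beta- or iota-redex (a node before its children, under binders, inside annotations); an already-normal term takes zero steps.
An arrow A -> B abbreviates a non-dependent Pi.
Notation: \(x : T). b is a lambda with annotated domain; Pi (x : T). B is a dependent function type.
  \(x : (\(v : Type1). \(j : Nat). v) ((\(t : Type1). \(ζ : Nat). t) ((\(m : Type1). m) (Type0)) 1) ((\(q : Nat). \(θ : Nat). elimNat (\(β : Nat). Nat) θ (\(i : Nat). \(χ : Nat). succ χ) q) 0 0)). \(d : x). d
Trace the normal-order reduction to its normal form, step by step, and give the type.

normal-order reduction:
  \(x : (\(v : Type1). \(j : Nat). v) ((\(t : Type1). \(ζ : Nat). t) ((\(m : Type1). m) (Type0)) 1) ((\(q : Nat). \(θ : Nat). elimNat (\(β : Nat). Nat) θ (\(i : Nat). \(χ : Nat). succ χ) q) 0 0)). \(d : x). d
  ~> \(x : (\(v : Nat). (\(j : Type1). \(t : Nat). j) ((\(ζ : Type1). ζ) (Type0)) 1) ((\(m : Nat). \(q : Nat). elimNat (\(θ : Nat). Nat) q (\(β : Nat). \(i : Nat). succ i) m) 0 0)). \(χ : x). χ
  ~> \(x : (\(v : Type1). \(j : Nat). v) ((\(t : Type1). t) (Type0)) 1). \(ζ : x). ζ
  ~> \(x : (\(v : Nat). (\(j : Type1). j) (Type0)) 1). \(t : x). t
  ~> \(x : (\(v : Type1). v) (Type0)). \(j : x). j
  ~> \(x : Type0). \(v : x). v
type:
  Pi (x : Type0). x -> x


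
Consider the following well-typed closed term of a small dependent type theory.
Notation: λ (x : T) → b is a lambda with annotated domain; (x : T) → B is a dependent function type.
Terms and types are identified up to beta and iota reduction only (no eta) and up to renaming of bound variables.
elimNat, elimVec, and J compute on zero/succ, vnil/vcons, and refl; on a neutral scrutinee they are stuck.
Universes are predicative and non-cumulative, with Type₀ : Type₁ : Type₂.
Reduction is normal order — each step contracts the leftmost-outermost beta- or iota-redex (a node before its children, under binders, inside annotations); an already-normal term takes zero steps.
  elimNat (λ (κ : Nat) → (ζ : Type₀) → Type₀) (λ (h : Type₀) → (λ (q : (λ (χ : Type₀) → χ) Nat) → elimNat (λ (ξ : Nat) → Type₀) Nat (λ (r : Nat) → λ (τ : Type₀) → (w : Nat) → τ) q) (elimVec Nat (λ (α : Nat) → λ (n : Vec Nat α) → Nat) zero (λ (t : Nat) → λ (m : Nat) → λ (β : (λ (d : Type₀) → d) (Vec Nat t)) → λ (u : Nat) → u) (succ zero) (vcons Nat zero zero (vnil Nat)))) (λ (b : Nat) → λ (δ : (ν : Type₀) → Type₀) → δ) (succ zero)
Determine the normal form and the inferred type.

reduced normal form:
  λ (κ : Type₀) → Nat
the term's type:
  (κ : Type₀) → Type₀


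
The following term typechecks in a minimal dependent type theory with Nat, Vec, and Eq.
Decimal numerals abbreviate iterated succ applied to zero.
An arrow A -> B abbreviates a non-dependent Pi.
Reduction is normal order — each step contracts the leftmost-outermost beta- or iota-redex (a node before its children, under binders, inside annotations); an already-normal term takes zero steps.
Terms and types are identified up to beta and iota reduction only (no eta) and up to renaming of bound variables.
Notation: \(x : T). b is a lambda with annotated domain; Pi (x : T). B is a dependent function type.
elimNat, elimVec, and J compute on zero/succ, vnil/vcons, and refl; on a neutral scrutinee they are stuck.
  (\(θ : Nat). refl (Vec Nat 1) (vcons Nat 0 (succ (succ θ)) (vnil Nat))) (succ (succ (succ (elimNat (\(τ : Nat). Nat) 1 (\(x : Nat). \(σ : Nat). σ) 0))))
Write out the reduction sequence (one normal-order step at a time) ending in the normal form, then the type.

reduction (normal order):
  (\(θ : Nat). refl (Vec Nat 1) (vcons Nat 0 (succ (succ θ)) (vnil Nat))) (succ (succ (succ (elimNat (\(τ : Nat). Nat) 1 (\(x : Nat). \(σ : Nat). σ) 0))))
  ~> refl (Vec Nat 1) (vcons Nat 0 (succ (succ (succ (succ (succ (elimNat (\(θ : Nat). Nat) 1 (\(τ : Nat). \(x : Nat). x) 0)))))) (vnil Nat))
  ~> refl (Vec Nat 1) (vcons Nat 0 6 (vnil Nat))
type:
  Eq (Vec Nat 1) (vcons Nat 0 6 (vnil Nat)) (vcons Nat 0 6 (vnil Nat))


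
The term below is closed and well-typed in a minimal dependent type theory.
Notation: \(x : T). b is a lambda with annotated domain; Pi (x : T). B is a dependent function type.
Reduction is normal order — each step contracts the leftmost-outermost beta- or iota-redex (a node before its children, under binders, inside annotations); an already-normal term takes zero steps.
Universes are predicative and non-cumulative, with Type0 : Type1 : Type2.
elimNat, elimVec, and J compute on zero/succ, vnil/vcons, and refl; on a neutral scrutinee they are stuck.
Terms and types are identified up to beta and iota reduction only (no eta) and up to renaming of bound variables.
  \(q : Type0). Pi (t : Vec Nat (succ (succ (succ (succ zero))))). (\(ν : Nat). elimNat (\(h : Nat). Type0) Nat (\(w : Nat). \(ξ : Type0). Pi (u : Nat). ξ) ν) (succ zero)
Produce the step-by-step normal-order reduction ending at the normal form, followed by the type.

reduction (normal order):
  \(q : Type0). Pi (t : Vec Nat (succ (succ (succ (succ zero))))). (\(ν : Nat). elimNat (\(h : Nat). Type0) Nat (\(w : Nat). \(ξ : Type0). Pi (u : Nat). ξ) ν) (succ zero)
  ~> \(q : Type0). Pi (t : Vec Nat (succ (succ (succ (succ zero))))). elimNat (\(ν : Nat). Type0) Nat (\(h : Nat). \(w : Type0). Pi (ξ : Nat). w) (succ zero)
  ~> \(q : Type0). Pi (t : Vec Nat (succ (succ (succ (succ zero))))). (\(ν : Nat). \(h : Type0). Pi (w : Nat). h) zero (elimNat (\(ξ : Nat). Type0) Nat (\(u : Nat). \(s : Type0). Pi (i : Nat). s) zero)
  ~> \(q : Type0). Pi (t : Vec Nat (succ (succ (succ (succ zero))))). (\(ν : Type0). Pi (h : Nat). ν) (elimNat (\(w : Nat). Type0) Nat (\(ξ : Nat). \(u : Type0). Pi (s : Nat). u) zero)
  ~> \(q : Type0). Pi (t : Vec Nat (succ (succ (succ (succ zero))))). Pi (ν : Nat). elimNat (\(h : Nat). Type0) Nat (\(w : Nat). \(ξ : Type0). Pi (u : Nat). ξ) zero
  ~> \(q : Type0). Pi (t : Vec Nat (succ (succ (succ (succ zero))))). Pi (ν : Nat). Nat
the term's type:
  Pi (q : Type0). Type0


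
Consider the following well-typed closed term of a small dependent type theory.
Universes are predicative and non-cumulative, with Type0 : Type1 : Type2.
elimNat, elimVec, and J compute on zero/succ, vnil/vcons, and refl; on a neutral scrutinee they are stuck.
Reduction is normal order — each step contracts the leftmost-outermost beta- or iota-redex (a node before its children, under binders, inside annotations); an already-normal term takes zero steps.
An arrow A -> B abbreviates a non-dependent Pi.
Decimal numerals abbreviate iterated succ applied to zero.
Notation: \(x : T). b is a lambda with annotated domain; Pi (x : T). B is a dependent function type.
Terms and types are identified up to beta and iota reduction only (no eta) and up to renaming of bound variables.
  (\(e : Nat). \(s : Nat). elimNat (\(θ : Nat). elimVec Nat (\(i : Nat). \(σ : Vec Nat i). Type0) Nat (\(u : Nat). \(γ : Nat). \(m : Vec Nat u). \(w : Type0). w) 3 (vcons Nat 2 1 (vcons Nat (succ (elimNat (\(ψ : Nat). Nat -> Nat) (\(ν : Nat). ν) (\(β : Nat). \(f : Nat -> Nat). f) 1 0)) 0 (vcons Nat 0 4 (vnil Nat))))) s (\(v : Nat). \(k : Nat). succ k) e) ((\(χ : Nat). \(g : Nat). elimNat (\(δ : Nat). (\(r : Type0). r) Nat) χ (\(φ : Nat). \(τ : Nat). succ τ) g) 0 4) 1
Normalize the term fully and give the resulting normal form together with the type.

resulting normal form:
  5
type:
  Nat


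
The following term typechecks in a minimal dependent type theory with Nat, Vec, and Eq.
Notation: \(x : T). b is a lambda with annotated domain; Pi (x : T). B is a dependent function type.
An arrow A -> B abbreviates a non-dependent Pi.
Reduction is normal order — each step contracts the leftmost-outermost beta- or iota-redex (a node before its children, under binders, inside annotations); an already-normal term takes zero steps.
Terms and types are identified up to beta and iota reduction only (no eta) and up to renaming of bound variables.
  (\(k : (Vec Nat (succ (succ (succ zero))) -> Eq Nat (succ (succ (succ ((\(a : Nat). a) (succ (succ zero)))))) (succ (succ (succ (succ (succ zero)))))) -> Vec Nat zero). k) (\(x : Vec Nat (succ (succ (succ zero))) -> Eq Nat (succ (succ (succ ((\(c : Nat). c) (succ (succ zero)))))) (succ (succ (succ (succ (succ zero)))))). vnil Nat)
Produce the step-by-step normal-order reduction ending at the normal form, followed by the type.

reduction (normal order):
  (\(k : (Vec Nat (succ (succ (succ zero))) -> Eq Nat (succ (succ (succ ((\(a : Nat). a) (succ (succ zero)))))) (succ (succ (succ (succ (succ zero)))))) -> Vec Nat zero). k) (\(x : Vec Nat (succ (succ (succ zero))) -> Eq Nat (succ (succ (succ ((\(c : Nat). c) (succ (succ zero)))))) (succ (succ (succ (succ (succ zero)))))). vnil Nat)
  ~> \(k : Vec Nat (succ (succ (succ zero))) -> Eq Nat (succ (succ (succ ((\(a : Nat). a) (succ (succ zero)))))) (succ (succ (succ (succ (succ zero)))))). vnil Nat
  ~> \(k : Vec Nat (succ (succ (succ zero))) -> Eq Nat (succ (succ (succ (succ (succ zero))))) (succ (succ (succ (succ (succ zero)))))). vnil Nat
inferred type:
  (Vec Nat (succ (succ (succ zero))) -> Eq Nat (succ (succ (succ (succ (succ zero))))) (succ (succ (succ (succ (succ zero)))))) -> Vec Nat zero


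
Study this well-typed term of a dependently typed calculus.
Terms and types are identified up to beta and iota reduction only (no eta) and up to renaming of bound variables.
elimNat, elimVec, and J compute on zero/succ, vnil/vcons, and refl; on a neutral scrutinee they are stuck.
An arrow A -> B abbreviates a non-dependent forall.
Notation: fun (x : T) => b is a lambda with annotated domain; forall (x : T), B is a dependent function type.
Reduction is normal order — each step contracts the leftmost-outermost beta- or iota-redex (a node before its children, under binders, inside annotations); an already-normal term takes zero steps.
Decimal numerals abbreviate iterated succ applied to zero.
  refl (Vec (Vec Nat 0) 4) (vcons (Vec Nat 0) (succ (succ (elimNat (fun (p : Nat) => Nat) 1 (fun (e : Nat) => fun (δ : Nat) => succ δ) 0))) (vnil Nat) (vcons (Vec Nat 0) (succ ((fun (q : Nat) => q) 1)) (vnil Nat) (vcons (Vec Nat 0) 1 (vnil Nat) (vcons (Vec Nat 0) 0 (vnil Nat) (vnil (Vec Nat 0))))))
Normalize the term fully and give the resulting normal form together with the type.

reduced normal form:
  refl (Vec (Vec Nat 0) 4) (vcons (Vec Nat 0) 3 (vnil Nat) (vcons (Vec Nat 0) 2 (vnil Nat) (vcons (Vec Nat 0) 1 (vnil Nat) (vcons (Vec Nat 0) 0 (vnil Nat) (vnil (Vec Nat 0))))))
the term's type:
  Eq (Vec (Vec Nat 0) 4) (vcons (Vec Nat 0) 3 (vnil Nat) (vcons (Vec Nat 0) 2 (vnil Nat) (vcons (Vec Nat 0) 1 (vnil Nat) (vcons (Vec Nat 0) 0 (vnil Nat) (vnil (Vec Nat 0)))))) (vcons (Vec Nat 0) 3 (vnil Nat) (vcons (Vec Nat 0) 2 (vnil Nat) (vcons (Vec Nat 0) 1 (vnil Nat) (vcons (Vec Nat 0) 0 (vnil Nat) (vnil (Vec Nat 0))))))


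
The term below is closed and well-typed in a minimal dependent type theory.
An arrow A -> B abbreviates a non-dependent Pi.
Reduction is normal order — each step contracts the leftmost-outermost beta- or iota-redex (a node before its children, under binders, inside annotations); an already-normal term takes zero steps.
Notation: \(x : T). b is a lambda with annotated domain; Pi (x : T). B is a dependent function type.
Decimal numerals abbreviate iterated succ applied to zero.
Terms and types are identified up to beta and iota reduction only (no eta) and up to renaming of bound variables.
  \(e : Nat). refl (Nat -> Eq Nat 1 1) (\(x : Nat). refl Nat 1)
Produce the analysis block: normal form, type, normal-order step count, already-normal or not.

normal form:
  \(e : Nat). refl (Nat -> Eq Nat 1 1) (\(x : Nat). refl Nat 1)
type:
  Nat -> Eq (Nat -> Eq Nat 1 1) (\(e : Nat). refl Nat 1) (\(x : Nat). refl Nat 1)
reduction steps (normal order): 0
already normal: yes
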